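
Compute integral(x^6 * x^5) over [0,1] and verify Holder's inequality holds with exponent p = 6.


Step 1: Exact integral of f*g = integral(x^11, 0, 1) = 1/12
     = 0.083333
Step 2: Holder bound with p=6, q=1.2:
  ||f||_p = (integral x^36 dx)^(1/6) = (1/37)^(1/6) = 0.547814
  ||g||_q = (integral x^6 dx)^(1/1.2) = (1/7)^(1/1.2) = 0.197584
Step 3: Holder bound = ||f||_p * ||g||_q = 0.547814 * 0.197584 = 0.108239
Verification: 0.083333 <= 0.108239 (Holder holds)


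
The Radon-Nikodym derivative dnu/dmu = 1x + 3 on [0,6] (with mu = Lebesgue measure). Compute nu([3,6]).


nu(A) = integral_A (dnu/dmu) dmu = integral_3^6 (1x + 3) dx
Step 1: Antiderivative F(x) = (1/2)x^2 + 3x
Step 2: F(6) = (1/2)*6^2 + 3*6 = 18 + 18 = 36
Step 3: F(3) = (1/2)*3^2 + 3*3 = 4.5 + 9 = 13.5
Step 4: nu([3,6]) = F(6) - F(3) = 36 - 13.5 = 22.5


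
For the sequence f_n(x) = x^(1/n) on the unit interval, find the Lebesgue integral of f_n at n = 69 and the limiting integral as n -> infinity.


At n = 69: f_69(x) = x^(1/69).
Step 1: integral(x^(1/69), 0, 1) = [x^(1/69+1) / (1/69+1)] from 0 to 1
     = 1 / (1/69 + 1) = 1 / ((69+1)/69) = 69/(69+1)
     = 69/70 = 0.985714
Step 2: As n -> infinity, f_n(x) = x^(1/n) -> 1 for x in (0,1], and f_n is increasing in n.
By MCT, lim_n integral(f_n) = integral(lim_n f_n) = integral(1, 0, 1) = 1.
Step 3: Verify convergence: 69/70 = 0.985714 -> 1


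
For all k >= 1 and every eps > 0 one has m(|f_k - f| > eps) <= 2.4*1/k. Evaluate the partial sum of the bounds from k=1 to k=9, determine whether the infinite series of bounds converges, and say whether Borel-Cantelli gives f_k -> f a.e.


Step 1: List the terms 2.4*1/k for k = 1 to 9:
  k=1: 2.4
  k=2: 1.2
  k=3: 0.8
  k=4: 0.6
  k=5: 0.48
  k=6: 0.4
  k=7: 0.342857
  k=8: 0.3
  k=9: 0.266667
Step 2: Partial sum = 2.4 + 1.2 + 0.8 + 0.6 + 0.48 + 0.4 + 0.342857 + 0.3 + 0.266667
     = 6.789524
Step 3: The full series sum_(k>=1) 2.4*1/k diverges (harmonic series, p = 1; a nonzero constant multiple of a divergent series diverges).
Step 4: The (first) Borel-Cantelli lemma requires a summable sequence of measures, so it does not apply here;
        from this bound alone no conclusion about a.e. convergence can be drawn (convergence in measure still
        gives an a.e.-convergent subsequence, but not a.e. convergence of the whole sequence).
Conclusion: series diverges; Borel-Cantelli is inconclusive about a.e. convergence of f_k.


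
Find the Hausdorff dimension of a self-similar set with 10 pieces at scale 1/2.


For a self-similar set with N copies scaled by 1/r:
dim_H = log(N)/log(r) = log(10)/log(2)
= 2.302585/0.693147
= 3.321928


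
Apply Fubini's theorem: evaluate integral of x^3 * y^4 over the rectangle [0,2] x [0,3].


By Fubini's theorem, the double integral factors as a product of single integrals:
Step 1: integral_0^2 x^3 dx = [x^4/4] from 0 to 2
     = 2^4/4 = 4
Step 2: integral_0^3 y^4 dy = [y^5/5] from 0 to 3
     = 3^5/5 = 48.6
Step 3: Double integral = 4 * 48.6 = 194.4


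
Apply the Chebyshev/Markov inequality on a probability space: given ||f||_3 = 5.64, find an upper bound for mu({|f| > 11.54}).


Chebyshev/Markov inequality: mu(|f| > eps) <= (||f||_p / eps)^p
Step 1: ||f||_3 / eps = 5.64 / 11.54 = 0.488735
Step 2: Raise to power p = 3:
  (0.488735)^3 = 0.11674
Step 3: Therefore mu(|f| > 11.54) <= 0.11674


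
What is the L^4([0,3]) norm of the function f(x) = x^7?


Step 1: ||f||_4 = (integral_0^3 |x^7|^4 dx)^(1/4)
     = (integral_0^3 x^28 dx)^(1/4)
Step 2: integral_0^3 x^28 dx = [x^29/(29)] from 0 to 3 = 3^29/29
     = 68630377364883/29 = 2.366565e+12
Step 3: ||f||_4 = (2.366565e+12)^(1/4) = 1240.308149


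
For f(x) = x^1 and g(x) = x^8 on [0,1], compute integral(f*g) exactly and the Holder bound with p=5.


Step 1: Exact integral of f*g = integral(x^9, 0, 1) = 1/10
     = 0.1
Step 2: Holder bound with p=5, q=1.25:
  ||f||_p = (integral x^5 dx)^(1/5) = (1/6)^(1/5) = 0.698827
  ||g||_q = (integral x^10 dx)^(1/1.25) = (1/11)^(1/1.25) = 0.146854
Step 3: Holder bound = ||f||_p * ||g||_q = 0.698827 * 0.146854 = 0.102626
Verification: 0.1 <= 0.102626 (Holder holds)


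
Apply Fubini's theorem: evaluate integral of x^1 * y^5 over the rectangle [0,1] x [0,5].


By Fubini's theorem, the double integral factors as a product of single integrals:
Step 1: integral_0^1 x^1 dx = [x^2/2] from 0 to 1
     = 1^2/2 = 0.5
Step 2: integral_0^5 y^5 dy = [y^6/6] from 0 to 5
     = 5^6/6 = 2604.166667
Step 3: Double integral = 0.5 * 2604.166667 = 1302.083333


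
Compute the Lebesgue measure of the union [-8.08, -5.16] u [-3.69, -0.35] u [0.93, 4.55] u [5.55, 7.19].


For pairwise disjoint intervals, m(union) = sum of lengths.
= (-5.16 - -8.08) + (-0.35 - -3.69) + (4.55 - 0.93) + (7.19 - 5.55)
= 2.92 + 3.34 + 3.62 + 1.64
= 11.52


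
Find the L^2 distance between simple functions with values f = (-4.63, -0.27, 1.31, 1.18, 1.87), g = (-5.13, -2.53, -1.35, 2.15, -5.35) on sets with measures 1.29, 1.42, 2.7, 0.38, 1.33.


Step 1: Compute differences f_i - g_i:
  -4.63 - -5.13 = 0.5
  -0.27 - -2.53 = 2.26
  1.31 - -1.35 = 2.66
  1.18 - 2.15 = -0.97
  1.87 - -5.35 = 7.22
Step 2: Compute |diff|^2 * measure for each set:
  |0.5|^2 * 1.29 = 0.25 * 1.29 = 0.3225
  |2.26|^2 * 1.42 = 5.1076 * 1.42 = 7.252792
  |2.66|^2 * 2.7 = 7.0756 * 2.7 = 19.10412
  |-0.97|^2 * 0.38 = 0.9409 * 0.38 = 0.357542
  |7.22|^2 * 1.33 = 52.1284 * 1.33 = 69.330772
Step 3: Sum = 96.367726
Step 4: ||f-g||_2 = (96.367726)^(1/2) = 9.816706


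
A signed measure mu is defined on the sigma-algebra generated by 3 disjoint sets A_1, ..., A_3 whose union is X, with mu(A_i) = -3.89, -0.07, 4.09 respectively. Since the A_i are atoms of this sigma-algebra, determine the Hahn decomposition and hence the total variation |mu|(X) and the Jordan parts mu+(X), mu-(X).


Step 1: Every measurable set is a union of atoms (the cells / points), so a Hahn decomposition is
  obtained by grouping atoms by sign: P = union of atoms with mu > 0, N = union of the remaining atoms.
  Atoms in P (indices): 3;  atoms in N (indices): 1, 2
  Positive values: 4.09
  Negative values: -3.89, -0.07
Step 2: mu+(X) = mu(P) = sum of positive atom values = 4.09
Step 3: mu-(X) = -mu(N) = sum of |negative atom values| = 3.96
Step 4: |mu|(X) = mu+(X) + mu-(X) = 4.09 + 3.96 = 8.05


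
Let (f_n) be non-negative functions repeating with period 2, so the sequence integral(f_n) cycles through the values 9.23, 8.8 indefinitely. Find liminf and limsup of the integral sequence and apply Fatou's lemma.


The sequence (integral(f_n)) is periodic with period 2, repeating the values 9.23, 8.8 indefinitely.
Step 1: For a periodic sequence, every tail (a_m, a_(m+1), ...) contains all 2 period values infinitely often.
Step 2: Hence inf of every tail = min of the period values = min(9.23, 8.8) = 8.8.
        liminf_n integral(f_n) = sup over m of (inf of tail from m) = 8.8.
Step 3: Similarly sup of every tail = max of the period values = 9.23.
        limsup_n integral(f_n) = 9.23.
Step 4: Fatou's lemma: integral(liminf_n f_n) <= liminf_n integral(f_n) = 8.8.
        So the integral of the pointwise liminf is at most 8.8.


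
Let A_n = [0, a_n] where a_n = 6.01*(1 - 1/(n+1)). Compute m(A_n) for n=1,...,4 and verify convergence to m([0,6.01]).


By continuity of measure from below: if A_n increases to A, then m(A_n) -> m(A).
Here A = [0, 6.01], so m(A) = 6.01
Step 1: a_1 = 6.01*(1 - 1/2) = 3.005, m(A_1) = 3.005
Step 2: a_2 = 6.01*(1 - 1/3) = 4.0067, m(A_2) = 4.0067
Step 3: a_3 = 6.01*(1 - 1/4) = 4.5075, m(A_3) = 4.5075
Step 4: a_4 = 6.01*(1 - 1/5) = 4.808, m(A_4) = 4.808
Limit: m(A_n) -> m([0,6.01]) = 6.01


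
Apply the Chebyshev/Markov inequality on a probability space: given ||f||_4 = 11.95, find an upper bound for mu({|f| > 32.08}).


Chebyshev/Markov inequality: mu(|f| > eps) <= (||f||_p / eps)^p
Step 1: ||f||_4 / eps = 11.95 / 32.08 = 0.372506
Step 2: Raise to power p = 4:
  (0.372506)^4 = 0.019255
Step 3: Therefore mu(|f| > 32.08) <= 0.019255


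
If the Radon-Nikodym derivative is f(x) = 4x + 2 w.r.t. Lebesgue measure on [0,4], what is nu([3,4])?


nu(A) = integral_A (dnu/dmu) dmu = integral_3^4 (4x + 2) dx
Step 1: Antiderivative F(x) = (4/2)x^2 + 2x
Step 2: F(4) = (4/2)*4^2 + 2*4 = 32 + 8 = 40
Step 3: F(3) = (4/2)*3^2 + 2*3 = 18 + 6 = 24
Step 4: nu([3,4]) = F(4) - F(3) = 40 - 24 = 16


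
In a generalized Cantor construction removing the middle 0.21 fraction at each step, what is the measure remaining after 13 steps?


Step 1: At each step, fraction remaining = 1 - 0.21 = 0.79
Step 2: After 13 steps, measure = (0.79)^13
Result = 0.046682


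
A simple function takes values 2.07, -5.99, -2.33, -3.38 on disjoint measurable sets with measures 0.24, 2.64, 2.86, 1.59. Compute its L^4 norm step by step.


Step 1: Compute |f_i|^4 for each value:
  |2.07|^4 = 18.360368
  |-5.99|^4 = 1287.381576
  |-2.33|^4 = 29.472955
  |-3.38|^4 = 130.516915
Step 2: Multiply by measures and sum:
  18.360368 * 0.24 = 4.406488
  1287.381576 * 2.64 = 3398.687361
  29.472955 * 2.86 = 84.292652
  130.516915 * 1.59 = 207.521895
Sum = 4.406488 + 3398.687361 + 84.292652 + 207.521895 = 3694.908396
Step 3: Take the p-th root:
||f||_4 = (3694.908396)^(1/4) = 7.796522


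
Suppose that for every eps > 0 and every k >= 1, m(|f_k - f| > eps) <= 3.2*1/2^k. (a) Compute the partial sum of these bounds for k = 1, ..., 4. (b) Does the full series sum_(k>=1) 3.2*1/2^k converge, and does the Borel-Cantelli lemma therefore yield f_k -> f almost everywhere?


Step 1: List the terms 3.2*1/2^k for k = 1 to 4:
  k=1: 1.6
  k=2: 0.8
  k=3: 0.4
  k=4: 0.2
Step 2: Partial sum = 1.6 + 0.8 + 0.4 + 0.2
     = 3
Step 3: The full series sum_(k>=1) 3.2*1/2^k converges (geometric series with ratio 1/2 < 1; a constant multiple of a convergent series converges).
Step 4: Fix eps > 0. Since sum_k m(|f_k - f| > eps) < infinity, the Borel-Cantelli lemma gives
        m(limsup_k {|f_k - f| > eps}) = 0, i.e. for a.e. x, |f_k(x) - f(x)| <= eps for all large k.
        Applying this with eps = 1/j for j = 1, 2, ... and intersecting the countably many full-measure sets,
        for a.e. x we get limsup_k |f_k(x) - f(x)| <= 1/j for every j, hence f_k -> f almost everywhere.
Conclusion: series converges; Borel-Cantelli yields f_k -> f a.e.


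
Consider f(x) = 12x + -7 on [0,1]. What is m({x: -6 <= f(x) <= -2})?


f^(-1)([-6, -2]) = {x : -6 <= 12x + -7 <= -2}
Solving: (-6 - -7)/12 <= x <= (-2 - -7)/12
= [0.083333, 0.416667]
Intersecting with [0,1]: [0.083333, 0.416667]
Measure = 0.416667 - 0.083333 = 0.333333


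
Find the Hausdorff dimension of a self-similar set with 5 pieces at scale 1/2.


For a self-similar set with N copies scaled by 1/r:
dim_H = log(N)/log(r) = log(5)/log(2)
= 1.609438/0.693147
= 2.321928


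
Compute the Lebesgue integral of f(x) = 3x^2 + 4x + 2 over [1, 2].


The Lebesgue integral of a Riemann-integrable function agrees with the Riemann integral.
Antiderivative F(x) = (3/3)x^3 + (4/2)x^2 + 2x
F(2) = (3/3)*2^3 + (4/2)*2^2 + 2*2
     = (3/3)*8 + (4/2)*4 + 2*2
     = 8 + 8 + 4
     = 20
F(1) = 5
Integral = F(2) - F(1) = 20 - 5 = 15


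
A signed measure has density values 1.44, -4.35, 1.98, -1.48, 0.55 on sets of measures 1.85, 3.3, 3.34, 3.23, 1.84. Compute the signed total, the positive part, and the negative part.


Step 1: Compute signed measure on each set:
  Set 1: 1.44 * 1.85 = 2.664
  Set 2: -4.35 * 3.3 = -14.355
  Set 3: 1.98 * 3.34 = 6.6132
  Set 4: -1.48 * 3.23 = -4.7804
  Set 5: 0.55 * 1.84 = 1.012
Step 2: Total signed measure = (2.664) + (-14.355) + (6.6132) + (-4.7804) + (1.012)
     = -8.8462
Step 3: Positive part mu+(X) = sum of positive contributions = 10.2892
Step 4: Negative part mu-(X) = |sum of negative contributions| = 19.1354


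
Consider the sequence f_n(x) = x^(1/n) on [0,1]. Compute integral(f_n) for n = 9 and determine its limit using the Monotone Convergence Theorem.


At n = 9: f_9(x) = x^(1/9).
Step 1: integral(x^(1/9), 0, 1) = [x^(1/9+1) / (1/9+1)] from 0 to 1
     = 1 / (1/9 + 1) = 1 / ((9+1)/9) = 9/(9+1)
     = 9/10 = 0.9
Step 2: As n -> infinity, f_n(x) = x^(1/n) -> 1 for x in (0,1], and f_n is increasing in n.
By MCT, lim_n integral(f_n) = integral(lim_n f_n) = integral(1, 0, 1) = 1.
Step 3: Verify convergence: 9/10 = 0.9 -> 1


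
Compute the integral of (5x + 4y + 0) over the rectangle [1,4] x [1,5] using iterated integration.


By Fubini, integrate in x first, then y.
Step 1: Fix y, integrate over x in [1,4]:
  integral(5x + 4y + 0, x=1..4)
  = 5*(4^2 - 1^2)/2 + (4y + 0)*(4 - 1)
  = 37.5 + (4y + 0)*3
  = 37.5 + 12y + 0
  = 37.5 + 12y
Step 2: Integrate over y in [1,5]:
  integral(37.5 + 12y, y=1..5)
  = 37.5*4 + 12*(5^2 - 1^2)/2
  = 150 + 144
  = 294


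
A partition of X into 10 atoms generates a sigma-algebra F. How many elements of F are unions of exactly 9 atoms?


Each element of F is a union of some subset of the 10 atoms.
Elements that are unions of exactly 9 atoms correspond to 9-element subsets of the 10 atoms.
Count = C(10, 9) = 10! / (9! * 1!) = 10.


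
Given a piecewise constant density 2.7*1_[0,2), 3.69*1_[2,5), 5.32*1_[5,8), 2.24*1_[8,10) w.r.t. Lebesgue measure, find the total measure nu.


Integrate each piece of the Radon-Nikodym derivative:
Step 1: integral_0^2 2.7 dx = 2.7*(2-0) = 2.7*2 = 5.4
Step 2: integral_2^5 3.69 dx = 3.69*(5-2) = 3.69*3 = 11.07
Step 3: integral_5^8 5.32 dx = 5.32*(8-5) = 5.32*3 = 15.96
Step 4: integral_8^10 2.24 dx = 2.24*(10-8) = 2.24*2 = 4.48
Total: 5.4 + 11.07 + 15.96 + 4.48 = 36.91


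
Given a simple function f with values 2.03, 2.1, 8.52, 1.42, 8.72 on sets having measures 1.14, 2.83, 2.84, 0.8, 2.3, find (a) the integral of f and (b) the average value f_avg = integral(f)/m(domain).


Step 1: Integral = sum(value_i * measure_i)
= 2.03*1.14 + 2.1*2.83 + 8.52*2.84 + 1.42*0.8 + 8.72*2.3
= 2.3142 + 5.943 + 24.1968 + 1.136 + 20.056
= 53.646
Step 2: Total measure of domain = 1.14 + 2.83 + 2.84 + 0.8 + 2.3 = 9.91
Step 3: Average value = 53.646 / 9.91 = 5.41332


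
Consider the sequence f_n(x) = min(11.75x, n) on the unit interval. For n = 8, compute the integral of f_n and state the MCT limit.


f(x) = 11.75x on [0,1]; f_n(x) = min(11.75x, n). At n = 8:
Step 1: f(x) reaches 8 at x = 8/11.75 = 0.680851
Step 2: integral(f_8) = integral(11.75x, 0, 0.680851) + integral(8, 0.680851, 1)
       = 11.75*0.680851^2/2 + 8*(1 - 0.680851)
       = 2.723404 + 2.553191
       = 5.276596
Step 3: As n -> infinity, f_n increases to f, so by MCT integral(f_n) -> integral(f) = 11.75/2 = 5.875.
Convergence: integral(f_8) = 5.276596 -> 5.875 as n -> infinity


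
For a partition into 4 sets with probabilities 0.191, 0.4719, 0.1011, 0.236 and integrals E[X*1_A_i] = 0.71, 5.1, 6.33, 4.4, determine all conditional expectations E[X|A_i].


For each cell A_i: E[X|A_i] = E[X*1_A_i] / P(A_i)
Step 1: E[X|A_1] = 0.71 / 0.191 = 3.717277
Step 2: E[X|A_2] = 5.1 / 0.4719 = 10.807374
Step 3: E[X|A_3] = 6.33 / 0.1011 = 62.611276
Step 4: E[X|A_4] = 4.4 / 0.236 = 18.644068
Verification: E[X] = sum E[X*1_A_i] = 0.71 + 5.1 + 6.33 + 4.4 = 16.54


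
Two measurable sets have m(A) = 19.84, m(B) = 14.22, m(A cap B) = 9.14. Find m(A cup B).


By inclusion-exclusion: m(A u B) = m(A) + m(B) - m(A n B)
= 19.84 + 14.22 - 9.14
= 24.92


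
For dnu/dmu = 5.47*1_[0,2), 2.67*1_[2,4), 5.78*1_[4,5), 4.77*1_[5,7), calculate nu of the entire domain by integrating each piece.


Integrate each piece of the Radon-Nikodym derivative:
Step 1: integral_0^2 5.47 dx = 5.47*(2-0) = 5.47*2 = 10.94
Step 2: integral_2^4 2.67 dx = 2.67*(4-2) = 2.67*2 = 5.34
Step 3: integral_4^5 5.78 dx = 5.78*(5-4) = 5.78*1 = 5.78
Step 4: integral_5^7 4.77 dx = 4.77*(7-5) = 4.77*2 = 9.54
Total: 10.94 + 5.34 + 5.78 + 9.54 = 31.6


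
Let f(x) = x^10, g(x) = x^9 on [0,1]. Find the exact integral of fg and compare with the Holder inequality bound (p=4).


Step 1: Exact integral of f*g = integral(x^19, 0, 1) = 1/20
     = 0.05
Step 2: Holder bound with p=4, q=1.333333:
  ||f||_p = (integral x^40 dx)^(1/4) = (1/41)^(1/4) = 0.395188
  ||g||_q = (integral x^12 dx)^(1/1.333333) = (1/13)^(1/1.333333) = 0.146064
Step 3: Holder bound = ||f||_p * ||g||_q = 0.395188 * 0.146064 = 0.057723
Verification: 0.05 <= 0.057723 (Holder holds)


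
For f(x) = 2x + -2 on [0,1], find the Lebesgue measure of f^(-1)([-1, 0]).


f^(-1)([-1, 0]) = {x : -1 <= 2x + -2 <= 0}
Solving: (-1 - -2)/2 <= x <= (0 - -2)/2
= [0.5, 1]
Intersecting with [0,1]: [0.5, 1]
Measure = 1 - 0.5 = 0.5


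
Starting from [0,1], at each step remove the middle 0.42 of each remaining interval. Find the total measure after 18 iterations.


Step 1: At each step, fraction remaining = 1 - 0.42 = 0.58
Step 2: After 18 steps, measure = (0.58)^18
Result = 5.517011e-05


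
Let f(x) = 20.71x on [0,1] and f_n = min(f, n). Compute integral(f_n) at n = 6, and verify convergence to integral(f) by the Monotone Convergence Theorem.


f(x) = 20.71x on [0,1]; f_n(x) = min(20.71x, n). At n = 6:
Step 1: f(x) reaches 6 at x = 6/20.71 = 0.289715
Step 2: integral(f_6) = integral(20.71x, 0, 0.289715) + integral(6, 0.289715, 1)
       = 20.71*0.289715^2/2 + 6*(1 - 0.289715)
       = 0.869145 + 4.261709
       = 5.130855
Step 3: As n -> infinity, f_n increases to f, so by MCT integral(f_n) -> integral(f) = 20.71/2 = 10.355.
Convergence: integral(f_6) = 5.130855 -> 10.355 as n -> infinity


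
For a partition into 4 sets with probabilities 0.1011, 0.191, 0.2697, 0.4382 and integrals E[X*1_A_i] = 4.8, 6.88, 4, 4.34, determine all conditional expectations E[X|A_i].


For each cell A_i: E[X|A_i] = E[X*1_A_i] / P(A_i)
Step 1: E[X|A_1] = 4.8 / 0.1011 = 47.477745
Step 2: E[X|A_2] = 6.88 / 0.191 = 36.020942
Step 3: E[X|A_3] = 4 / 0.2697 = 14.831294
Step 4: E[X|A_4] = 4.34 / 0.4382 = 9.904153
Verification: E[X] = sum E[X*1_A_i] = 4.8 + 6.88 + 4 + 4.34 = 20.02


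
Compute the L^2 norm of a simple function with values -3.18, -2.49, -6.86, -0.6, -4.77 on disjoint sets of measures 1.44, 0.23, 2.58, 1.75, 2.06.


Step 1: Compute |f_i|^2 for each value:
  |-3.18|^2 = 10.1124
  |-2.49|^2 = 6.2001
  |-6.86|^2 = 47.0596
  |-0.6|^2 = 0.36
  |-4.77|^2 = 22.7529
Step 2: Multiply by measures and sum:
  10.1124 * 1.44 = 14.561856
  6.2001 * 0.23 = 1.426023
  47.0596 * 2.58 = 121.413768
  0.36 * 1.75 = 0.63
  22.7529 * 2.06 = 46.870974
Sum = 14.561856 + 1.426023 + 121.413768 + 0.63 + 46.870974 = 184.902621
Step 3: Take the p-th root:
||f||_2 = (184.902621)^(1/2) = 13.59789


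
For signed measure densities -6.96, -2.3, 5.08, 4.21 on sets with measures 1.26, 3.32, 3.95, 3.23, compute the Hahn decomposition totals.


Step 1: Compute signed measure on each set:
  Set 1: -6.96 * 1.26 = -8.7696
  Set 2: -2.3 * 3.32 = -7.636
  Set 3: 5.08 * 3.95 = 20.066
  Set 4: 4.21 * 3.23 = 13.5983
Step 2: Total signed measure = (-8.7696) + (-7.636) + (20.066) + (13.5983)
     = 17.2587
Step 3: Positive part mu+(X) = sum of positive contributions = 33.6643
Step 4: Negative part mu-(X) = |sum of negative contributions| = 16.4056


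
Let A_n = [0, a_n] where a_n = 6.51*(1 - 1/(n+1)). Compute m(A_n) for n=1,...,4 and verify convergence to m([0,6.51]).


By continuity of measure from below: if A_n increases to A, then m(A_n) -> m(A).
Here A = [0, 6.51], so m(A) = 6.51
Step 1: a_1 = 6.51*(1 - 1/2) = 3.255, m(A_1) = 3.255
Step 2: a_2 = 6.51*(1 - 1/3) = 4.34, m(A_2) = 4.34
Step 3: a_3 = 6.51*(1 - 1/4) = 4.8825, m(A_3) = 4.8825
Step 4: a_4 = 6.51*(1 - 1/5) = 5.208, m(A_4) = 5.208
Limit: m(A_n) -> m([0,6.51]) = 6.51


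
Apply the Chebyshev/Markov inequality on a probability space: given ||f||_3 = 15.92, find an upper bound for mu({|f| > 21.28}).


Chebyshev/Markov inequality: mu(|f| > eps) <= (||f||_p / eps)^p
Step 1: ||f||_3 / eps = 15.92 / 21.28 = 0.74812
Step 2: Raise to power p = 3:
  (0.74812)^3 = 0.418711
Step 3: Therefore mu(|f| > 21.28) <= 0.418711


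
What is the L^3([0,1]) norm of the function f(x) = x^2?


Step 1: ||f||_3 = (integral_0^1 |x^2|^3 dx)^(1/3)
     = (integral_0^1 x^6 dx)^(1/3)
Step 2: integral_0^1 x^6 dx = [x^7/(7)] from 0 to 1 = 1^7/7
     = 1/7 = 0.142857
Step 3: ||f||_3 = (0.142857)^(1/3) = 0.522758


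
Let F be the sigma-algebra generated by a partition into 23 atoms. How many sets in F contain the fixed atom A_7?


Each element of F is a union of some subset S of the 23 atoms.
The element contains A_7 iff A_7 is in S.
So we count subsets S of {A_1,...,A_23} with A_7 in S: choose freely among the other 22 atoms.
Count = 2^(23-1) = 2^22 = 4194304.


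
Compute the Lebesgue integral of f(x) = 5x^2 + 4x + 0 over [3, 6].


The Lebesgue integral of a Riemann-integrable function agrees with the Riemann integral.
Antiderivative F(x) = (5/3)x^3 + (4/2)x^2 + 0x
F(6) = (5/3)*6^3 + (4/2)*6^2 + 0*6
     = (5/3)*216 + (4/2)*36 + 0*6
     = 360 + 72 + 0
     = 432
F(3) = 63
Integral = F(6) - F(3) = 432 - 63 = 369


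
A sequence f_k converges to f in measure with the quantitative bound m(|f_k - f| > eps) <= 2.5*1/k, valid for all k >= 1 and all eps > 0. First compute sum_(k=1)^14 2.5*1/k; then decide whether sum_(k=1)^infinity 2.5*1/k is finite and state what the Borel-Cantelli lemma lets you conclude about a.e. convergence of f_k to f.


Step 1: List the terms 2.5*1/k for k = 1 to 14:
  k=1: 2.5
  k=2: 1.25
  k=3: 0.833333
  k=4: 0.625
  k=5: 0.5
  k=6: 0.416667
  k=7: 0.357143
  k=8: 0.3125
  k=9: 0.277778
  k=10: 0.25
  k=11: 0.227273
  k=12: 0.208333
  k=13: 0.192308
  k=14: 0.178571
Step 2: Partial sum = 2.5 + 1.25 + 0.833333 + 0.625 + 0.5 + 0.416667 + 0.357143 + 0.3125 + 0.277778 + 0.25 + 0.227273 + 0.208333 + 0.192308 + 0.178571
     = 8.128906
Step 3: The full series sum_(k>=1) 2.5*1/k diverges (harmonic series, p = 1; a nonzero constant multiple of a divergent series diverges).
Step 4: The (first) Borel-Cantelli lemma requires a summable sequence of measures, so it does not apply here;
        from this bound alone no conclusion about a.e. convergence can be drawn (convergence in measure still
        gives an a.e.-convergent subsequence, but not a.e. convergence of the whole sequence).
Conclusion: series diverges; Borel-Cantelli is inconclusive about a.e. convergence of f_k.


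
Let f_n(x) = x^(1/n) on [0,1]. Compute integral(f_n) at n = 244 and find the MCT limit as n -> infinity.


At n = 244: f_244(x) = x^(1/244).
Step 1: integral(x^(1/244), 0, 1) = [x^(1/244+1) / (1/244+1)] from 0 to 1
     = 1 / (1/244 + 1) = 1 / ((244+1)/244) = 244/(244+1)
     = 244/245 = 0.995918
Step 2: As n -> infinity, f_n(x) = x^(1/n) -> 1 for x in (0,1], and f_n is increasing in n.
By MCT, lim_n integral(f_n) = integral(lim_n f_n) = integral(1, 0, 1) = 1.
Step 3: Verify convergence: 244/245 = 0.995918 -> 1


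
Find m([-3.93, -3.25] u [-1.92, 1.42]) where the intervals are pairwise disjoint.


For pairwise disjoint intervals, m(union) = sum of lengths.
= (-3.25 - -3.93) + (1.42 - -1.92)
= 0.68 + 3.34
= 4.02


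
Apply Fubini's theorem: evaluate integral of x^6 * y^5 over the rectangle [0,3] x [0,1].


By Fubini's theorem, the double integral factors as a product of single integrals:
Step 1: integral_0^3 x^6 dx = [x^7/7] from 0 to 3
     = 3^7/7 = 312.428571
Step 2: integral_0^1 y^5 dy = [y^6/6] from 0 to 1
     = 1^6/6 = 0.166667
Step 3: Double integral = 312.428571 * 0.166667 = 52.071429


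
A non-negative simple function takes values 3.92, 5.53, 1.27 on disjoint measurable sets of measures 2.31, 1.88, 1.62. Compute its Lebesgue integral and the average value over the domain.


Step 1: Integral = sum(value_i * measure_i)
= 3.92*2.31 + 5.53*1.88 + 1.27*1.62
= 9.0552 + 10.3964 + 2.0574
= 21.509
Step 2: Total measure of domain = 2.31 + 1.88 + 1.62 = 5.81
Step 3: Average value = 21.509 / 5.81 = 3.702065


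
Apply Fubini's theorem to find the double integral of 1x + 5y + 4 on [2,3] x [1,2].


By Fubini, integrate in x first, then y.
Step 1: Fix y, integrate over x in [2,3]:
  integral(1x + 5y + 4, x=2..3)
  = 1*(3^2 - 2^2)/2 + (5y + 4)*(3 - 2)
  = 2.5 + (5y + 4)*1
  = 2.5 + 5y + 4
  = 6.5 + 5y
Step 2: Integrate over y in [1,2]:
  integral(6.5 + 5y, y=1..2)
  = 6.5*1 + 5*(2^2 - 1^2)/2
  = 6.5 + 7.5
  = 14


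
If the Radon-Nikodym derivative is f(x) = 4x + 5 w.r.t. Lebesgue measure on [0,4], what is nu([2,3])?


nu(A) = integral_A (dnu/dmu) dmu = integral_2^3 (4x + 5) dx
Step 1: Antiderivative F(x) = (4/2)x^2 + 5x
Step 2: F(3) = (4/2)*3^2 + 5*3 = 18 + 15 = 33
Step 3: F(2) = (4/2)*2^2 + 5*2 = 8 + 10 = 18
Step 4: nu([2,3]) = F(3) - F(2) = 33 - 18 = 15


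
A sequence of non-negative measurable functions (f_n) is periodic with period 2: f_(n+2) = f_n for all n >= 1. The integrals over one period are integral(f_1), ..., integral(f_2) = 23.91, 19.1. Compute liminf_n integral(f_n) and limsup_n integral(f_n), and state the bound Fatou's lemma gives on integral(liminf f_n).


The sequence (integral(f_n)) is periodic with period 2, repeating the values 23.91, 19.1 indefinitely.
Step 1: For a periodic sequence, every tail (a_m, a_(m+1), ...) contains all 2 period values infinitely often.
Step 2: Hence inf of every tail = min of the period values = min(23.91, 19.1) = 19.1.
        liminf_n integral(f_n) = sup over m of (inf of tail from m) = 19.1.
Step 3: Similarly sup of every tail = max of the period values = 23.91.
        limsup_n integral(f_n) = 23.91.
Step 4: Fatou's lemma: integral(liminf_n f_n) <= liminf_n integral(f_n) = 19.1.
        So the integral of the pointwise liminf is at most 19.1.


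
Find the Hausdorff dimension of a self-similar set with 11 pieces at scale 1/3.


For a self-similar set with N copies scaled by 1/r:
dim_H = log(N)/log(r) = log(11)/log(3)
= 2.397895/1.098612
= 2.182658


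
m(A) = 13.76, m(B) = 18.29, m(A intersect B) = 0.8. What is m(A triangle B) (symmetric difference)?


m(A Delta B) = m(A) + m(B) - 2*m(A n B)
= 13.76 + 18.29 - 2*0.8
= 13.76 + 18.29 - 1.6
= 30.45


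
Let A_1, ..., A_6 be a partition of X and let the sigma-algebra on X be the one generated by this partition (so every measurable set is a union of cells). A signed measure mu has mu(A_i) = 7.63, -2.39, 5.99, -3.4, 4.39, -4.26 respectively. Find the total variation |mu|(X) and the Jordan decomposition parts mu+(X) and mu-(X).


Step 1: Every measurable set is a union of atoms (the cells / points), so a Hahn decomposition is
  obtained by grouping atoms by sign: P = union of atoms with mu > 0, N = union of the remaining atoms.
  Atoms in P (indices): 1, 3, 5;  atoms in N (indices): 2, 4, 6
  Positive values: 7.63, 5.99, 4.39
  Negative values: -2.39, -3.4, -4.26
Step 2: mu+(X) = mu(P) = sum of positive atom values = 18.01
Step 3: mu-(X) = -mu(N) = sum of |negative atom values| = 10.05
Step 4: |mu|(X) = mu+(X) + mu-(X) = 18.01 + 10.05 = 28.06


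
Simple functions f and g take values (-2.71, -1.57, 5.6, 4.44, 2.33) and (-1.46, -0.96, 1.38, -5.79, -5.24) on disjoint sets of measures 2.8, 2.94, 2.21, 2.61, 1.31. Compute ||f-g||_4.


Step 1: Compute differences f_i - g_i:
  -2.71 - -1.46 = -1.25
  -1.57 - -0.96 = -0.61
  5.6 - 1.38 = 4.22
  4.44 - -5.79 = 10.23
  2.33 - -5.24 = 7.57
Step 2: Compute |diff|^4 * measure for each set:
  |-1.25|^4 * 2.8 = 2.441406 * 2.8 = 6.835938
  |-0.61|^4 * 2.94 = 0.138458 * 2.94 = 0.407068
  |4.22|^4 * 2.21 = 317.139111 * 2.21 = 700.877434
  |10.23|^4 * 2.61 = 10952.229478 * 2.61 = 28585.318939
  |7.57|^4 * 1.31 = 3283.851564 * 1.31 = 4301.845549
Step 3: Sum = 33595.284927
Step 4: ||f-g||_4 = (33595.284927)^(1/4) = 13.53847


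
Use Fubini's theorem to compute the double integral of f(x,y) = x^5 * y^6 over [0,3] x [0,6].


By Fubini's theorem, the double integral factors as a product of single integrals:
Step 1: integral_0^3 x^5 dx = [x^6/6] from 0 to 3
     = 3^6/6 = 121.5
Step 2: integral_0^6 y^6 dy = [y^7/7] from 0 to 6
     = 6^7/7 = 39990.857143
Step 3: Double integral = 121.5 * 39990.857143 = 4.858889e+06


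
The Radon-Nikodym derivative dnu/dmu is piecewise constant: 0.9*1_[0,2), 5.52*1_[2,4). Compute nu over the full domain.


Integrate each piece of the Radon-Nikodym derivative:
Step 1: integral_0^2 0.9 dx = 0.9*(2-0) = 0.9*2 = 1.8
Step 2: integral_2^4 5.52 dx = 5.52*(4-2) = 5.52*2 = 11.04
Total: 1.8 + 11.04 = 12.84


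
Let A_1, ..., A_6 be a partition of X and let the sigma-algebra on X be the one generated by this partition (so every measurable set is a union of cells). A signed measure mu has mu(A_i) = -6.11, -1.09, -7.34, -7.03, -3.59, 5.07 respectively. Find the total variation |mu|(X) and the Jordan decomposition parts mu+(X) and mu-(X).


Step 1: Every measurable set is a union of atoms (the cells / points), so a Hahn decomposition is
  obtained by grouping atoms by sign: P = union of atoms with mu > 0, N = union of the remaining atoms.
  Atoms in P (indices): 6;  atoms in N (indices): 1, 2, 3, 4, 5
  Positive values: 5.07
  Negative values: -6.11, -1.09, -7.34, -7.03, -3.59
Step 2: mu+(X) = mu(P) = sum of positive atom values = 5.07
Step 3: mu-(X) = -mu(N) = sum of |negative atom values| = 25.16
Step 4: |mu|(X) = mu+(X) + mu-(X) = 5.07 + 25.16 = 30.23


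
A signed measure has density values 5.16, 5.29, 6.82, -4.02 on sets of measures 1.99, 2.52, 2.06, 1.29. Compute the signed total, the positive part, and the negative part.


Step 1: Compute signed measure on each set:
  Set 1: 5.16 * 1.99 = 10.2684
  Set 2: 5.29 * 2.52 = 13.3308
  Set 3: 6.82 * 2.06 = 14.0492
  Set 4: -4.02 * 1.29 = -5.1858
Step 2: Total signed measure = (10.2684) + (13.3308) + (14.0492) + (-5.1858)
     = 32.4626
Step 3: Positive part mu+(X) = sum of positive contributions = 37.6484
Step 4: Negative part mu-(X) = |sum of negative contributions| = 5.1858


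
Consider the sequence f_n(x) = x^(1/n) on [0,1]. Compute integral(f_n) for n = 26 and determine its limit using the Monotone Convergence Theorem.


At n = 26: f_26(x) = x^(1/26).
Step 1: integral(x^(1/26), 0, 1) = [x^(1/26+1) / (1/26+1)] from 0 to 1
     = 1 / (1/26 + 1) = 1 / ((26+1)/26) = 26/(26+1)
     = 26/27 = 0.962963
Step 2: As n -> infinity, f_n(x) = x^(1/n) -> 1 for x in (0,1], and f_n is increasing in n.
By MCT, lim_n integral(f_n) = integral(lim_n f_n) = integral(1, 0, 1) = 1.
Step 3: Verify convergence: 26/27 = 0.962963 -> 1


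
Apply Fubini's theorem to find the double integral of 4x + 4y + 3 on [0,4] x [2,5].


By Fubini, integrate in x first, then y.
Step 1: Fix y, integrate over x in [0,4]:
  integral(4x + 4y + 3, x=0..4)
  = 4*(4^2 - 0^2)/2 + (4y + 3)*(4 - 0)
  = 32 + (4y + 3)*4
  = 32 + 16y + 12
  = 44 + 16y
Step 2: Integrate over y in [2,5]:
  integral(44 + 16y, y=2..5)
  = 44*3 + 16*(5^2 - 2^2)/2
  = 132 + 168
  = 300


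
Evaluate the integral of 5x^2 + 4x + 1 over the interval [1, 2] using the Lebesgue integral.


The Lebesgue integral of a Riemann-integrable function agrees with the Riemann integral.
Antiderivative F(x) = (5/3)x^3 + (4/2)x^2 + 1x
F(2) = (5/3)*2^3 + (4/2)*2^2 + 1*2
     = (5/3)*8 + (4/2)*4 + 1*2
     = 13.333333 + 8 + 2
     = 23.333333
F(1) = 4.666667
Integral = F(2) - F(1) = 23.333333 - 4.666667 = 18.666667


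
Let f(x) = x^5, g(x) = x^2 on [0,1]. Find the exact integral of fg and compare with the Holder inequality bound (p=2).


Step 1: Exact integral of f*g = integral(x^7, 0, 1) = 1/8
     = 0.125
Step 2: Holder bound with p=2, q=2:
  ||f||_p = (integral x^10 dx)^(1/2) = (1/11)^(1/2) = 0.301511
  ||g||_q = (integral x^4 dx)^(1/2) = (1/5)^(1/2) = 0.447214
Step 3: Holder bound = ||f||_p * ||g||_q = 0.301511 * 0.447214 = 0.13484
Verification: 0.125 <= 0.13484 (Holder holds)


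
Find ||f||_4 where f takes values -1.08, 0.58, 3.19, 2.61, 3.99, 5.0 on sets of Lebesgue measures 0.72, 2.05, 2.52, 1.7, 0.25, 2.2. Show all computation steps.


Step 1: Compute |f_i|^4 for each value:
  |-1.08|^4 = 1.360489
  |0.58|^4 = 0.113165
  |3.19|^4 = 103.553011
  |2.61|^4 = 46.404706
  |3.99|^4 = 253.449584
  |5.0|^4 = 625
Step 2: Multiply by measures and sum:
  1.360489 * 0.72 = 0.979552
  0.113165 * 2.05 = 0.231988
  103.553011 * 2.52 = 260.953588
  46.404706 * 1.7 = 78.888001
  253.449584 * 0.25 = 63.362396
  625 * 2.2 = 1375
Sum = 0.979552 + 0.231988 + 260.953588 + 78.888001 + 63.362396 + 1375 = 1779.415525
Step 3: Take the p-th root:
||f||_4 = (1779.415525)^(1/4) = 6.494853


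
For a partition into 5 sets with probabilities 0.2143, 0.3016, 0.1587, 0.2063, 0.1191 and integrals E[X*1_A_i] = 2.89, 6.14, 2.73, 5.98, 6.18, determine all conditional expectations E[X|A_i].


For each cell A_i: E[X|A_i] = E[X*1_A_i] / P(A_i)
Step 1: E[X|A_1] = 2.89 / 0.2143 = 13.485768
Step 2: E[X|A_2] = 6.14 / 0.3016 = 20.35809
Step 3: E[X|A_3] = 2.73 / 0.1587 = 17.202268
Step 4: E[X|A_4] = 5.98 / 0.2063 = 28.986912
Step 5: E[X|A_5] = 6.18 / 0.1191 = 51.889169
Verification: E[X] = sum E[X*1_A_i] = 2.89 + 6.14 + 2.73 + 5.98 + 6.18 = 23.92


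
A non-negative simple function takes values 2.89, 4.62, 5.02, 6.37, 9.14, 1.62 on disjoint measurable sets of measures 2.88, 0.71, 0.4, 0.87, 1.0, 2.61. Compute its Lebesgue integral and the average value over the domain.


Step 1: Integral = sum(value_i * measure_i)
= 2.89*2.88 + 4.62*0.71 + 5.02*0.4 + 6.37*0.87 + 9.14*1.0 + 1.62*2.61
= 8.3232 + 3.2802 + 2.008 + 5.5419 + 9.14 + 4.2282
= 32.5215
Step 2: Total measure of domain = 2.88 + 0.71 + 0.4 + 0.87 + 1.0 + 2.61 = 8.47
Step 3: Average value = 32.5215 / 8.47 = 3.83961


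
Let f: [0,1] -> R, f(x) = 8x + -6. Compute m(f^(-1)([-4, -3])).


f^(-1)([-4, -3]) = {x : -4 <= 8x + -6 <= -3}
Solving: (-4 - -6)/8 <= x <= (-3 - -6)/8
= [0.25, 0.375]
Intersecting with [0,1]: [0.25, 0.375]
Measure = 0.375 - 0.25 = 0.125


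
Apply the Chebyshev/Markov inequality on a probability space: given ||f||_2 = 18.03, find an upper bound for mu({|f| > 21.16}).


Chebyshev/Markov inequality: mu(|f| > eps) <= (||f||_p / eps)^p
Step 1: ||f||_2 / eps = 18.03 / 21.16 = 0.852079
Step 2: Raise to power p = 2:
  (0.852079)^2 = 0.726039
Step 3: Therefore mu(|f| > 21.16) <= 0.726039


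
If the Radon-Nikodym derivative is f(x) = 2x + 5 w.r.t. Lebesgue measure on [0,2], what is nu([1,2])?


nu(A) = integral_A (dnu/dmu) dmu = integral_1^2 (2x + 5) dx
Step 1: Antiderivative F(x) = (2/2)x^2 + 5x
Step 2: F(2) = (2/2)*2^2 + 5*2 = 4 + 10 = 14
Step 3: F(1) = (2/2)*1^2 + 5*1 = 1 + 5 = 6
Step 4: nu([1,2]) = F(2) - F(1) = 14 - 6 = 8


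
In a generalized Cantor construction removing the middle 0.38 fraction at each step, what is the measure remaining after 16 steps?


Step 1: At each step, fraction remaining = 1 - 0.38 = 0.62
Step 2: After 16 steps, measure = (0.62)^16
Result = 4.767240e-04


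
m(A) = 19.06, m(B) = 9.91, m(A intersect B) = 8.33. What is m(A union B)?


By inclusion-exclusion: m(A u B) = m(A) + m(B) - m(A n B)
= 19.06 + 9.91 - 8.33
= 20.64


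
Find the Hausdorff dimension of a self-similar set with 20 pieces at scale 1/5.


For a self-similar set with N copies scaled by 1/r:
dim_H = log(N)/log(r) = log(20)/log(5)
= 2.995732/1.609438
= 1.861353


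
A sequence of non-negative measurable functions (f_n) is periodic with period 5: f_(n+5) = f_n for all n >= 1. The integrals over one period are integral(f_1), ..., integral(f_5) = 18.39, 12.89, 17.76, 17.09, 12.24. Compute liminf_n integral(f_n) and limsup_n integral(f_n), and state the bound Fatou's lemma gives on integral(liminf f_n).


The sequence (integral(f_n)) is periodic with period 5, repeating the values 18.39, 12.89, 17.76, 17.09, 12.24 indefinitely.
Step 1: For a periodic sequence, every tail (a_m, a_(m+1), ...) contains all 5 period values infinitely often.
Step 2: Hence inf of every tail = min of the period values = min(18.39, 12.89, 17.76, 17.09, 12.24) = 12.24.
        liminf_n integral(f_n) = sup over m of (inf of tail from m) = 12.24.
Step 3: Similarly sup of every tail = max of the period values = 18.39.
        limsup_n integral(f_n) = 18.39.
Step 4: Fatou's lemma: integral(liminf_n f_n) <= liminf_n integral(f_n) = 12.24.
        So the integral of the pointwise liminf is at most 12.24.


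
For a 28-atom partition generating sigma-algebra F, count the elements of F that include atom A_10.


Each element of F is a union of some subset S of the 28 atoms.
The element contains A_10 iff A_10 is in S.
So we count subsets S of {A_1,...,A_28} with A_10 in S: choose freely among the other 27 atoms.
Count = 2^(28-1) = 2^27 = 134217728.


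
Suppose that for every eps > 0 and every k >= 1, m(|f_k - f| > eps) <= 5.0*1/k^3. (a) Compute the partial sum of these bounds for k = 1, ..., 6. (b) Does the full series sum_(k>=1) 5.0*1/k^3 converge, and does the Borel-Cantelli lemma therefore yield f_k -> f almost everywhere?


Step 1: List the terms 5.0*1/k^3 for k = 1 to 6:
  k=1: 5
  k=2: 0.625
  k=3: 0.185185
  k=4: 0.078125
  k=5: 0.04
  k=6: 0.023148
Step 2: Partial sum = 5 + 0.625 + 0.185185 + 0.078125 + 0.04 + 0.023148
     = 5.951458
Step 3: The full series sum_(k>=1) 5.0*1/k^3 converges (p-series with p = 3 > 1; a constant multiple of a convergent series converges).
Step 4: Fix eps > 0. Since sum_k m(|f_k - f| > eps) < infinity, the Borel-Cantelli lemma gives
        m(limsup_k {|f_k - f| > eps}) = 0, i.e. for a.e. x, |f_k(x) - f(x)| <= eps for all large k.
        Applying this with eps = 1/j for j = 1, 2, ... and intersecting the countably many full-measure sets,
        for a.e. x we get limsup_k |f_k(x) - f(x)| <= 1/j for every j, hence f_k -> f almost everywhere.
Conclusion: series converges; Borel-Cantelli yields f_k -> f a.e.


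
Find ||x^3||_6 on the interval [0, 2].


Step 1: ||f||_6 = (integral_0^2 |x^3|^6 dx)^(1/6)
     = (integral_0^2 x^18 dx)^(1/6)
Step 2: integral_0^2 x^18 dx = [x^19/(19)] from 0 to 2 = 2^19/19
     = 524288/19 = 27594.105263
Step 3: ||f||_6 = (27594.105263)^(1/6) = 5.497131


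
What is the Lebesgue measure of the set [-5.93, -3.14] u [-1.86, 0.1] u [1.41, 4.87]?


For pairwise disjoint intervals, m(union) = sum of lengths.
= (-3.14 - -5.93) + (0.1 - -1.86) + (4.87 - 1.41)
= 2.79 + 1.96 + 3.46
= 8.21


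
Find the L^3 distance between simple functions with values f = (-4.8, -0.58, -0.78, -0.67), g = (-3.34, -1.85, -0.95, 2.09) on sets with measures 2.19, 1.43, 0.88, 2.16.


Step 1: Compute differences f_i - g_i:
  -4.8 - -3.34 = -1.46
  -0.58 - -1.85 = 1.27
  -0.78 - -0.95 = 0.17
  -0.67 - 2.09 = -2.76
Step 2: Compute |diff|^3 * measure for each set:
  |-1.46|^3 * 2.19 = 3.112136 * 2.19 = 6.815578
  |1.27|^3 * 1.43 = 2.048383 * 1.43 = 2.929188
  |0.17|^3 * 0.88 = 0.004913 * 0.88 = 0.004323
  |-2.76|^3 * 2.16 = 21.024576 * 2.16 = 45.413084
Step 3: Sum = 55.162173
Step 4: ||f-g||_3 = (55.162173)^(1/3) = 3.806687


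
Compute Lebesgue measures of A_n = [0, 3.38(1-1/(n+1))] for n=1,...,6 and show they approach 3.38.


By continuity of measure from below: if A_n increases to A, then m(A_n) -> m(A).
Here A = [0, 3.38], so m(A) = 3.38
Step 1: a_1 = 3.38*(1 - 1/2) = 1.69, m(A_1) = 1.69
Step 2: a_2 = 3.38*(1 - 1/3) = 2.2533, m(A_2) = 2.2533
Step 3: a_3 = 3.38*(1 - 1/4) = 2.535, m(A_3) = 2.535
Step 4: a_4 = 3.38*(1 - 1/5) = 2.704, m(A_4) = 2.704
Step 5: a_5 = 3.38*(1 - 1/6) = 2.8167, m(A_5) = 2.8167
Step 6: a_6 = 3.38*(1 - 1/7) = 2.8971, m(A_6) = 2.8971
Limit: m(A_n) -> m([0,3.38]) = 3.38


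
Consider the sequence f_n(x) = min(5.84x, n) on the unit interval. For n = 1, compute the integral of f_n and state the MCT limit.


f(x) = 5.84x on [0,1]; f_n(x) = min(5.84x, n). At n = 1:
Step 1: f(x) reaches 1 at x = 1/5.84 = 0.171233
Step 2: integral(f_1) = integral(5.84x, 0, 0.171233) + integral(1, 0.171233, 1)
       = 5.84*0.171233^2/2 + 1*(1 - 0.171233)
       = 0.085616 + 0.828767
       = 0.914384
Step 3: As n -> infinity, f_n increases to f, so by MCT integral(f_n) -> integral(f) = 5.84/2 = 2.92.
Convergence: integral(f_1) = 0.914384 -> 2.92 as n -> infinity


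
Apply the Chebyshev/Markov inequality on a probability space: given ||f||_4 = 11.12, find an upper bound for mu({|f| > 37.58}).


Chebyshev/Markov inequality: mu(|f| > eps) <= (||f||_p / eps)^p
Step 1: ||f||_4 / eps = 11.12 / 37.58 = 0.295902
Step 2: Raise to power p = 4:
  (0.295902)^4 = 0.007666
Step 3: Therefore mu(|f| > 37.58) <= 0.007666


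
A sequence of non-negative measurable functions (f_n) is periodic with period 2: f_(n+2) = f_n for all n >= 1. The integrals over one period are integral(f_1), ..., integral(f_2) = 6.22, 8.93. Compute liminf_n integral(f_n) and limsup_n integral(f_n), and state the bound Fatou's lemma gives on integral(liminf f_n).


The sequence (integral(f_n)) is periodic with period 2, repeating the values 6.22, 8.93 indefinitely.
Step 1: For a periodic sequence, every tail (a_m, a_(m+1), ...) contains all 2 period values infinitely often.
Step 2: Hence inf of every tail = min of the period values = min(6.22, 8.93) = 6.22.
        liminf_n integral(f_n) = sup over m of (inf of tail from m) = 6.22.
Step 3: Similarly sup of every tail = max of the period values = 8.93.
        limsup_n integral(f_n) = 8.93.
Step 4: Fatou's lemma: integral(liminf_n f_n) <= liminf_n integral(f_n) = 6.22.
        So the integral of the pointwise liminf is at most 6.22.
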